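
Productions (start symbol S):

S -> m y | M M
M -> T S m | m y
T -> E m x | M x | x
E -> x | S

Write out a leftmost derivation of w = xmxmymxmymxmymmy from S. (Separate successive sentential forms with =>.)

S => MM => TSmM => MxSmM => TSmxSmM => MxSmxSmM => TSmxSmxSmM => EmxSmxSmxSmM => xmxSmxSmxSmM => xmxmymxSmxSmM => xmxmymxmymxSmM => xmxmymxmymxmymM => xmxmymxmymxmymmy

S => MM   [S -> M M]
MM => TSmM   [M -> T S m]
TSmM => MxSmM   [T -> M x]
MxSmM => TSmxSmM   [M -> T S m]
TSmxSmM => MxSmxSmM   [T -> M x]
MxSmxSmM => TSmxSmxSmM   [M -> T S m]
TSmxSmxSmM => EmxSmxSmxSmM   [T -> E m x]
EmxSmxSmxSmM => xmxSmxSmxSmM   [E -> x]
xmxSmxSmxSmM => xmxmymxSmxSmM   [S -> m y]
xmxmymxSmxSmM => xmxmymxmymxSmM   [S -> m y]
xmxmymxmymxSmM => xmxmymxmymxmymM   [S -> m y]
xmxmymxmymxmymM => xmxmymxmymxmymmy   [M -> m y]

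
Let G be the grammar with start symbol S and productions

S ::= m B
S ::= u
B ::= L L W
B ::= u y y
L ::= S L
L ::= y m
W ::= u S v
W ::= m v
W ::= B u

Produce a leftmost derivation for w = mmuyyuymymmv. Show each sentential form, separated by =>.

S => mB   [S ::= m B]
mB => mLLW   [B ::= L L W]
mLLW => mSLLW   [L ::= S L]
mSLLW => mmBLLW   [S ::= m B]
mmBLLW => mmuyyLLW   [B ::= u y y]
mmuyyLLW => mmuyySLLW   [L ::= S L]
mmuyySLLW => mmuyyuLLW   [S ::= u]
mmuyyuLLW => mmuyyuymLW   [L ::= y m]
mmuyyuymLW => mmuyyuymymW   [L ::= y m]
mmuyyuymymW => mmuyyuymymmv   [W ::= m v]

S => mB => mLLW => mSLLW => mmBLLW => mmuyyLLW => mmuyySLLW => mmuyyuLLW => mmuyyuymLW => mmuyyuymymW => mmuyyuymymmv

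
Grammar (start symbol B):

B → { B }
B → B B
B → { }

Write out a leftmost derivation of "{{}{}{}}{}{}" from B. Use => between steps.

B => BB => BBB => {B}BB => {BB}BB => {BBB}BB => {{}BB}BB => {{}{}B}BB => {{}{}{}}BB => {{}{}{}}{}B => {{}{}{}}{}{}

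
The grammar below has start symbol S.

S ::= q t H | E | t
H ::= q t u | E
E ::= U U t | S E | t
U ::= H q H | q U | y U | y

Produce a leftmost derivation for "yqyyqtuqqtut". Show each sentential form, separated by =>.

S=>E=>UUt=>yUt=>yqUt=>yqyUt=>yqyyUt=>yqyyHqHt=>yqyyqtuqHt=>yqyyqtuqqtut

S => E   [S ::= E]
E => UUt   [E ::= U U t]
UUt => yUt   [U ::= y]
yUt => yqUt   [U ::= q U]
yqUt => yqyUt   [U ::= y U]
yqyUt => yqyyUt   [U ::= y U]
yqyyUt => yqyyHqHt   [U ::= H q H]
yqyyHqHt => yqyyqtuqHt   [H ::= q t u]
yqyyqtuqHt => yqyyqtuqqtut   [H ::= q t u]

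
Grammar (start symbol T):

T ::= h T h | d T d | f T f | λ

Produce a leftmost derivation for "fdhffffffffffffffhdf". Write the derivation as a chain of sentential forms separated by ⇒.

T ⇒ fTf   [T ::= f T f]
fTf ⇒ fdTdf   [T ::= d T d]
fdTdf ⇒ fdhThdf   [T ::= h T h]
fdhThdf ⇒ fdhfTfhdf   [T ::= f T f]
fdhfTfhdf ⇒ fdhffTffhdf   [T ::= f T f]
fdhffTffhdf ⇒ fdhfffTfffhdf   [T ::= f T f]
fdhfffTfffhdf ⇒ fdhffffTffffhdf   [T ::= f T f]
fdhffffTffffhdf ⇒ fdhfffffTfffffhdf   [T ::= f T f]
fdhfffffTfffffhdf ⇒ fdhffffffTffffffhdf   [T ::= f T f]
fdhffffffTffffffhdf ⇒ fdhfffffffTfffffffhdf   [T ::= f T f]
fdhfffffffTfffffffhdf ⇒ fdhffffffffffffffhdf   [T ::= λ]

T ⇒ fTf ⇒ fdTdf ⇒ fdhThdf ⇒ fdhfTfhdf ⇒ fdhffTffhdf ⇒ fdhfffTfffhdf ⇒ fdhffffTffffhdf ⇒ fdhfffffTfffffhdf ⇒ fdhffffffTffffffhdf ⇒ fdhfffffffTfffffffhdf ⇒ fdhffffffffffffffhdf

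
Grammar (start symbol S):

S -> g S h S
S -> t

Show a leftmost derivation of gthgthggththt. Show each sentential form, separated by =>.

S => gShS   [S -> g S h S]
gShS => gthS   [S -> t]
gthS => gthgShS   [S -> g S h S]
gthgShS => gthgthS   [S -> t]
gthgthS => gthgthgShS   [S -> g S h S]
gthgthgShS => gthgthggShShS   [S -> g S h S]
gthgthggShShS => gthgthggthShS   [S -> t]
gthgthggthShS => gthgthggththS   [S -> t]
gthgthggththS => gthgthggththt   [S -> t]

S => gShS => gthS => gthgShS => gthgthS => gthgthgShS => gthgthggShShS => gthgthggthShS => gthgthggththS => gthgthggththt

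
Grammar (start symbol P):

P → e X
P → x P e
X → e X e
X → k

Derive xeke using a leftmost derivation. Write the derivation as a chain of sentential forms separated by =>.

P => xPe => xeXe => xeke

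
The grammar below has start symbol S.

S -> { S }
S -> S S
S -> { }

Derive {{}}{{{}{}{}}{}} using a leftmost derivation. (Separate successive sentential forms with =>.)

S => SS   [S -> S S]
SS => {S}S   [S -> { S }]
{S}S => {{}}S   [S -> { }]
{{}}S => {{}}{S}   [S -> { S }]
{{}}{S} => {{}}{SS}   [S -> S S]
{{}}{SS} => {{}}{{S}S}   [S -> { S }]
{{}}{{S}S} => {{}}{{SS}S}   [S -> S S]
{{}}{{SS}S} => {{}}{{SSS}S}   [S -> S S]
{{}}{{SSS}S} => {{}}{{{}SS}S}   [S -> { }]
{{}}{{{}SS}S} => {{}}{{{}{}S}S}   [S -> { }]
{{}}{{{}{}S}S} => {{}}{{{}{}{}}S}   [S -> { }]
{{}}{{{}{}{}}S} => {{}}{{{}{}{}}{}}   [S -> { }]

S => SS => {S}S => {{}}S => {{}}{S} => {{}}{SS} => {{}}{{S}S} => {{}}{{SS}S} => {{}}{{SSS}S} => {{}}{{{}SS}S} => {{}}{{{}{}S}S} => {{}}{{{}{}{}}S} => {{}}{{{}{}{}}{}}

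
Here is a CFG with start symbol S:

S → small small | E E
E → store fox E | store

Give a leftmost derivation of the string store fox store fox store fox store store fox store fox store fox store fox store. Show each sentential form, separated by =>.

S => E E => store fox E E => store fox store fox E E => store fox store fox store fox E E => store fox store fox store fox store E => store fox store fox store fox store store fox E => store fox store fox store fox store store fox store fox E => store fox store fox store fox store store fox store fox store fox E => store fox store fox store fox store store fox store fox store fox store fox E => store fox store fox store fox store store fox store fox store fox store fox store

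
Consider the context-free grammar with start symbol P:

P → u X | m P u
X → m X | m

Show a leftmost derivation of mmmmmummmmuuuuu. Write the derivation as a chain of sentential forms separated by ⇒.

P ⇒ mPu ⇒ mmPuu ⇒ mmmPuuu ⇒ mmmmPuuuu ⇒ mmmmmPuuuuu ⇒ mmmmmuXuuuuu ⇒ mmmmmumXuuuuu ⇒ mmmmmummXuuuuu ⇒ mmmmmummmXuuuuu ⇒ mmmmmummmmuuuuu

P ⇒ mPu   [P → m P u]
mPu ⇒ mmPuu   [P → m P u]
mmPuu ⇒ mmmPuuu   [P → m P u]
mmmPuuu ⇒ mmmmPuuuu   [P → m P u]
mmmmPuuuu ⇒ mmmmmPuuuuu   [P → m P u]
mmmmmPuuuuu ⇒ mmmmmuXuuuuu   [P → u X]
mmmmmuXuuuuu ⇒ mmmmmumXuuuuu   [X → m X]
mmmmmumXuuuuu ⇒ mmmmmummXuuuuu   [X → m X]
mmmmmummXuuuuu ⇒ mmmmmummmXuuuuu   [X → m X]
mmmmmummmXuuuuu ⇒ mmmmmummmmuuuuu   [X → m]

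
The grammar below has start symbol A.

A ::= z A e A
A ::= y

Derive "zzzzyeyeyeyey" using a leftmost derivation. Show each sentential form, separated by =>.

A=>zAeA=>zzAeAeA=>zzzAeAeAeA=>zzzzAeAeAeAeA=>zzzzyeAeAeAeA=>zzzzyeyeAeAeA=>zzzzyeyeyeAeA=>zzzzyeyeyeyeA=>zzzzyeyeyeyey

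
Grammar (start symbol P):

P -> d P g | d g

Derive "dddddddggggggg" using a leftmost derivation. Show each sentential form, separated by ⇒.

P ⇒ dPg ⇒ ddPgg ⇒ dddPggg ⇒ ddddPgggg ⇒ dddddPggggg ⇒ ddddddPgggggg ⇒ dddddddggggggg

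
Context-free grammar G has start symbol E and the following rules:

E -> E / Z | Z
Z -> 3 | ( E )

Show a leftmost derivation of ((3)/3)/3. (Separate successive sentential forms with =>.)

E => E/Z   [E -> E / Z]
E/Z => Z/Z   [E -> Z]
Z/Z => (E)/Z   [Z -> ( E )]
(E)/Z => (E/Z)/Z   [E -> E / Z]
(E/Z)/Z => (Z/Z)/Z   [E -> Z]
(Z/Z)/Z => ((E)/Z)/Z   [Z -> ( E )]
((E)/Z)/Z => ((Z)/Z)/Z   [E -> Z]
((Z)/Z)/Z => ((3)/Z)/Z   [Z -> 3]
((3)/Z)/Z => ((3)/3)/Z   [Z -> 3]
((3)/3)/Z => ((3)/3)/3   [Z -> 3]

E => E/Z => Z/Z => (E)/Z => (E/Z)/Z => (Z/Z)/Z => ((E)/Z)/Z => ((Z)/Z)/Z => ((3)/Z)/Z => ((3)/3)/Z => ((3)/3)/3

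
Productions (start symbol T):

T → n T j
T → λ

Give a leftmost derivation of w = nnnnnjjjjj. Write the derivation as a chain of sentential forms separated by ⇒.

T ⇒ nTj   [T → n T j]
nTj ⇒ nnTjj   [T → n T j]
nnTjj ⇒ nnnTjjj   [T → n T j]
nnnTjjj ⇒ nnnnTjjjj   [T → n T j]
nnnnTjjjj ⇒ nnnnnTjjjjj   [T → n T j]
nnnnnTjjjjj ⇒ nnnnnjjjjj   [T → λ]

T ⇒ nTj ⇒ nnTjj ⇒ nnnTjjj ⇒ nnnnTjjjj ⇒ nnnnnTjjjjj ⇒ nnnnnjjjjj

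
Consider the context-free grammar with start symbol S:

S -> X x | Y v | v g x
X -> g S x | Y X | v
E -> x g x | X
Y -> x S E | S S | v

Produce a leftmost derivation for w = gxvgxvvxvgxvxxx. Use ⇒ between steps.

S ⇒ Xx   [S -> X x]
Xx ⇒ gSxx   [X -> g S x]
gSxx ⇒ gXxxx   [S -> X x]
gXxxx ⇒ gYXxxx   [X -> Y X]
gYXxxx ⇒ gSSXxxx   [Y -> S S]
gSSXxxx ⇒ gXxSXxxx   [S -> X x]
gXxSXxxx ⇒ gYXxSXxxx   [X -> Y X]
gYXxSXxxx ⇒ gxSEXxSXxxx   [Y -> x S E]
gxSEXxSXxxx ⇒ gxvgxEXxSXxxx   [S -> v g x]
gxvgxEXxSXxxx ⇒ gxvgxXXxSXxxx   [E -> X]
gxvgxXXxSXxxx ⇒ gxvgxvXxSXxxx   [X -> v]
gxvgxvXxSXxxx ⇒ gxvgxvvxSXxxx   [X -> v]
gxvgxvvxSXxxx ⇒ gxvgxvvxvgxXxxx   [S -> v g x]
gxvgxvvxvgxXxxx ⇒ gxvgxvvxvgxvxxx   [X -> v]

S⇒Xx⇒gSxx⇒gXxxx⇒gYXxxx⇒gSSXxxx⇒gXxSXxxx⇒gYXxSXxxx⇒gxSEXxSXxxx⇒gxvgxEXxSXxxx⇒gxvgxXXxSXxxx⇒gxvgxvXxSXxxx⇒gxvgxvvxSXxxx⇒gxvgxvvxvgxXxxx⇒gxvgxvvxvgxvxxx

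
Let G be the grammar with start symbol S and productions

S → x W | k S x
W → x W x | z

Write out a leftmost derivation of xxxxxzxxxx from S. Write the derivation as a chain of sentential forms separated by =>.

S => xW => xxWx => xxxWxx => xxxxWxxx => xxxxxWxxxx => xxxxxzxxxx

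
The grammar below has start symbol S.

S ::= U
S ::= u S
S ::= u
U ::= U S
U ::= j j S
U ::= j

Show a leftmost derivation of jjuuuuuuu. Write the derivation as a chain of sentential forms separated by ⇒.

S ⇒ U   [S ::= U]
U ⇒ US   [U ::= U S]
US ⇒ USS   [U ::= U S]
USS ⇒ USSS   [U ::= U S]
USSS ⇒ jjSSSS   [U ::= j j S]
jjSSSS ⇒ jjuSSS   [S ::= u]
jjuSSS ⇒ jjuuSSS   [S ::= u S]
jjuuSSS ⇒ jjuuuSSS   [S ::= u S]
jjuuuSSS ⇒ jjuuuuSS   [S ::= u]
jjuuuuSS ⇒ jjuuuuuS   [S ::= u]
jjuuuuuS ⇒ jjuuuuuuS   [S ::= u S]
jjuuuuuuS ⇒ jjuuuuuuu   [S ::= u]

S ⇒ U ⇒ US ⇒ USS ⇒ USSS ⇒ jjSSSS ⇒ jjuSSS ⇒ jjuuSSS ⇒ jjuuuSSS ⇒ jjuuuuSS ⇒ jjuuuuuS ⇒ jjuuuuuuS ⇒ jjuuuuuuu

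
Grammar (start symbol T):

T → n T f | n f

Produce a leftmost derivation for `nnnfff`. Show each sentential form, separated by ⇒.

T ⇒ nTf ⇒ nnTff ⇒ nnnfff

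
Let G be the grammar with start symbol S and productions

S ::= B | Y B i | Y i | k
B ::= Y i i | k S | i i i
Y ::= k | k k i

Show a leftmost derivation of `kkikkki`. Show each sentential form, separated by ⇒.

S ⇒ YBi ⇒ kkiBi ⇒ kkikSi ⇒ kkikBi ⇒ kkikkSi ⇒ kkikkki

S ⇒ YBi   [S ::= Y B i]
YBi ⇒ kkiBi   [Y ::= k k i]
kkiBi ⇒ kkikSi   [B ::= k S]
kkikSi ⇒ kkikBi   [S ::= B]
kkikBi ⇒ kkikkSi   [B ::= k S]
kkikkSi ⇒ kkikkki   [S ::= k]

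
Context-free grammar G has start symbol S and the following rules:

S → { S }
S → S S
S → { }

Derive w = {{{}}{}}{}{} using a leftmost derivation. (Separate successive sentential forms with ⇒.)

S ⇒ SS   [S → S S]
SS ⇒ SSS   [S → S S]
SSS ⇒ {S}SS   [S → { S }]
{S}SS ⇒ {SS}SS   [S → S S]
{SS}SS ⇒ {{S}S}SS   [S → { S }]
{{S}S}SS ⇒ {{{}}S}SS   [S → { }]
{{{}}S}SS ⇒ {{{}}{}}SS   [S → { }]
{{{}}{}}SS ⇒ {{{}}{}}{}S   [S → { }]
{{{}}{}}{}S ⇒ {{{}}{}}{}{}   [S → { }]

S⇒SS⇒SSS⇒{S}SS⇒{SS}SS⇒{{S}S}SS⇒{{{}}S}SS⇒{{{}}{}}SS⇒{{{}}{}}{}S⇒{{{}}{}}{}{}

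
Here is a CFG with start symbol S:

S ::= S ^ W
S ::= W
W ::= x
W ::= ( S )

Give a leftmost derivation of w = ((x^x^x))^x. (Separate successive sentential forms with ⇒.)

S⇒S^W⇒W^W⇒(S)^W⇒(W)^W⇒((S))^W⇒((S^W))^W⇒((S^W^W))^W⇒((W^W^W))^W⇒((x^W^W))^W⇒((x^x^W))^W⇒((x^x^x))^W⇒((x^x^x))^x

S ⇒ S^W   [S ::= S ^ W]
S^W ⇒ W^W   [S ::= W]
W^W ⇒ (S)^W   [W ::= ( S )]
(S)^W ⇒ (W)^W   [S ::= W]
(W)^W ⇒ ((S))^W   [W ::= ( S )]
((S))^W ⇒ ((S^W))^W   [S ::= S ^ W]
((S^W))^W ⇒ ((S^W^W))^W   [S ::= S ^ W]
((S^W^W))^W ⇒ ((W^W^W))^W   [S ::= W]
((W^W^W))^W ⇒ ((x^W^W))^W   [W ::= x]
((x^W^W))^W ⇒ ((x^x^W))^W   [W ::= x]
((x^x^W))^W ⇒ ((x^x^x))^W   [W ::= x]
((x^x^x))^W ⇒ ((x^x^x))^x   [W ::= x]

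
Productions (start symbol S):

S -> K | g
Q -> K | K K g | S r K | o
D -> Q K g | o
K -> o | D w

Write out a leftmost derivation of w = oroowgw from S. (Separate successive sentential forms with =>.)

S => K   [S -> K]
K => Dw   [K -> D w]
Dw => QKgw   [D -> Q K g]
QKgw => SrKKgw   [Q -> S r K]
SrKKgw => KrKKgw   [S -> K]
KrKKgw => orKKgw   [K -> o]
orKKgw => oroKgw   [K -> o]
oroKgw => oroDwgw   [K -> D w]
oroDwgw => oroowgw   [D -> o]

S => K => Dw => QKgw => SrKKgw => KrKKgw => orKKgw => oroKgw => oroDwgw => oroowgw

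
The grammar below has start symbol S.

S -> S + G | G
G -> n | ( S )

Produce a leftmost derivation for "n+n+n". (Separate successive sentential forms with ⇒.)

S ⇒ S+G ⇒ S+G+G ⇒ G+G+G ⇒ n+G+G ⇒ n+n+G ⇒ n+n+n

S ⇒ S+G   [S -> S + G]
S+G ⇒ S+G+G   [S -> S + G]
S+G+G ⇒ G+G+G   [S -> G]
G+G+G ⇒ n+G+G   [G -> n]
n+G+G ⇒ n+n+G   [G -> n]
n+n+G ⇒ n+n+n   [G -> n]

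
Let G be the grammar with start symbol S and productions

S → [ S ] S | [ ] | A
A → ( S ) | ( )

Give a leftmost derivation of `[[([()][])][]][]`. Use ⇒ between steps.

S ⇒ [S]S   [S → [ S ] S]
[S]S ⇒ [[S]S]S   [S → [ S ] S]
[[S]S]S ⇒ [[A]S]S   [S → A]
[[A]S]S ⇒ [[(S)]S]S   [A → ( S )]
[[(S)]S]S ⇒ [[([S]S)]S]S   [S → [ S ] S]
[[([S]S)]S]S ⇒ [[([A]S)]S]S   [S → A]
[[([A]S)]S]S ⇒ [[([()]S)]S]S   [A → ( )]
[[([()]S)]S]S ⇒ [[([()][])]S]S   [S → [ ]]
[[([()][])]S]S ⇒ [[([()][])][]]S   [S → [ ]]
[[([()][])][]]S ⇒ [[([()][])][]][]   [S → [ ]]

S ⇒ [S]S ⇒ [[S]S]S ⇒ [[A]S]S ⇒ [[(S)]S]S ⇒ [[([S]S)]S]S ⇒ [[([A]S)]S]S ⇒ [[([()]S)]S]S ⇒ [[([()][])]S]S ⇒ [[([()][])][]]S ⇒ [[([()][])][]][]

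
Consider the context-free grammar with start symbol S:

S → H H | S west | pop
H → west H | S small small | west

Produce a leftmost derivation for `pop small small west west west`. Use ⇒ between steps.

S ⇒ H H ⇒ S small small H ⇒ pop small small H ⇒ pop small small west H ⇒ pop small small west west H ⇒ pop small small west west west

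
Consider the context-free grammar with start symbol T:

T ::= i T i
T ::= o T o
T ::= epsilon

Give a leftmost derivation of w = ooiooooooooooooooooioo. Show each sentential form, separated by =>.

T => oTo   [T ::= o T o]
oTo => ooToo   [T ::= o T o]
ooToo => ooiTioo   [T ::= i T i]
ooiTioo => ooioToioo   [T ::= o T o]
ooioToioo => ooiooTooioo   [T ::= o T o]
ooiooTooioo => ooioooToooioo   [T ::= o T o]
ooioooToooioo => ooiooooTooooioo   [T ::= o T o]
ooiooooTooooioo => ooioooooToooooioo   [T ::= o T o]
ooioooooToooooioo => ooiooooooTooooooioo   [T ::= o T o]
ooiooooooTooooooioo => ooioooooooToooooooioo   [T ::= o T o]
ooioooooooToooooooioo => ooiooooooooTooooooooioo   [T ::= o T o]
ooiooooooooTooooooooioo => ooiooooooooooooooooioo   [T ::= epsilon]

T => oTo => ooToo => ooiTioo => ooioToioo => ooiooTooioo => ooioooToooioo => ooiooooTooooioo => ooioooooToooooioo => ooiooooooTooooooioo => ooioooooooToooooooioo => ooiooooooooTooooooooioo => ooiooooooooooooooooioo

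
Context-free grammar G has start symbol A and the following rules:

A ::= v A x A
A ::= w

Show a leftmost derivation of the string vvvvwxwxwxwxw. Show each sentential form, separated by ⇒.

A ⇒ vAxA ⇒ vvAxAxA ⇒ vvvAxAxAxA ⇒ vvvvAxAxAxAxA ⇒ vvvvwxAxAxAxA ⇒ vvvvwxwxAxAxA ⇒ vvvvwxwxwxAxA ⇒ vvvvwxwxwxwxA ⇒ vvvvwxwxwxwxw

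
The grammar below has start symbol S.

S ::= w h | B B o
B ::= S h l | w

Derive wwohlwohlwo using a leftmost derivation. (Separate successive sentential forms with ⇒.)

S ⇒ BBo ⇒ ShlBo ⇒ BBohlBo ⇒ ShlBohlBo ⇒ BBohlBohlBo ⇒ wBohlBohlBo ⇒ wwohlBohlBo ⇒ wwohlwohlBo ⇒ wwohlwohlwo

S ⇒ BBo   [S ::= B B o]
BBo ⇒ ShlBo   [B ::= S h l]
ShlBo ⇒ BBohlBo   [S ::= B B o]
BBohlBo ⇒ ShlBohlBo   [B ::= S h l]
ShlBohlBo ⇒ BBohlBohlBo   [S ::= B B o]
BBohlBohlBo ⇒ wBohlBohlBo   [B ::= w]
wBohlBohlBo ⇒ wwohlBohlBo   [B ::= w]
wwohlBohlBo ⇒ wwohlwohlBo   [B ::= w]
wwohlwohlBo ⇒ wwohlwohlwo   [B ::= w]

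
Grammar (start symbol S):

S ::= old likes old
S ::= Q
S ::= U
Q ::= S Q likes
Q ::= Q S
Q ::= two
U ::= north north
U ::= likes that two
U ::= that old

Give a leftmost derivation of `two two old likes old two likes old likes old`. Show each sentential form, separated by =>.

S => Q   [S ::= Q]
Q => Q S   [Q ::= Q S]
Q S => S Q likes S   [Q ::= S Q likes]
S Q likes S => Q Q likes S   [S ::= Q]
Q Q likes S => Q S Q likes S   [Q ::= Q S]
Q S Q likes S => Q S S Q likes S   [Q ::= Q S]
Q S S Q likes S => two S S Q likes S   [Q ::= two]
two S S Q likes S => two Q S Q likes S   [S ::= Q]
two Q S Q likes S => two two S Q likes S   [Q ::= two]
two two S Q likes S => two two old likes old Q likes S   [S ::= old likes old]
two two old likes old Q likes S => two two old likes old two likes S   [Q ::= two]
two two old likes old two likes S => two two old likes old two likes old likes old   [S ::= old likes old]

S => Q => Q S => S Q likes S => Q Q likes S => Q S Q likes S => Q S S Q likes S => two S S Q likes S => two Q S Q likes S => two two S Q likes S => two two old likes old Q likes S => two two old likes old two likes S => two two old likes old two likes old likes old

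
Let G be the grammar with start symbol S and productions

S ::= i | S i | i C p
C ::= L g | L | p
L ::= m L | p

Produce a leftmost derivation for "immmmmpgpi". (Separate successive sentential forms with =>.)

S => Si => iCpi => iLgpi => imLgpi => immLgpi => immmLgpi => immmmLgpi => immmmmLgpi => immmmmpgpi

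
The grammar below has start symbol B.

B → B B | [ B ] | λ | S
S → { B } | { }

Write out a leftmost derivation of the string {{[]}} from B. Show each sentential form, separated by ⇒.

B ⇒ S   [B → S]
S ⇒ {B}   [S → { B }]
{B} ⇒ {S}   [B → S]
{S} ⇒ {{B}}   [S → { B }]
{{B}} ⇒ {{[B]}}   [B → [ B ]]
{{[B]}} ⇒ {{[]}}   [B → λ]

B ⇒ S ⇒ {B} ⇒ {S} ⇒ {{B}} ⇒ {{[B]}} ⇒ {{[]}}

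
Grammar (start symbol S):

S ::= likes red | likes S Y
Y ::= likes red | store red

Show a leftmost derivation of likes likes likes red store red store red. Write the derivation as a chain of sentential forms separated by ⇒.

S ⇒ likes S Y   [S ::= likes S Y]
likes S Y ⇒ likes likes S Y Y   [S ::= likes S Y]
likes likes S Y Y ⇒ likes likes likes red Y Y   [S ::= likes red]
likes likes likes red Y Y ⇒ likes likes likes red store red Y   [Y ::= store red]
likes likes likes red store red Y ⇒ likes likes likes red store red store red   [Y ::= store red]

S ⇒ likes S Y ⇒ likes likes S Y Y ⇒ likes likes likes red Y Y ⇒ likes likes likes red store red Y ⇒ likes likes likes red store red store red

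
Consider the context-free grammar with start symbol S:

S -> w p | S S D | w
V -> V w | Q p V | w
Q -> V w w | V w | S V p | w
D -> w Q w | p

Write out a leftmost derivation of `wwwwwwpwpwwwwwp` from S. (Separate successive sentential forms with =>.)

S => SSD => SSDSD => wSDSD => wwDSD => wwwQwSD => wwwVwwwSD => wwwQpVwwwSD => wwwVwwpVwwwSD => wwwwwwpVwwwSD => wwwwwwpQpVwwwSD => wwwwwwpwpVwwwSD => wwwwwwpwpwwwwSD => wwwwwwpwpwwwwwD => wwwwwwpwpwwwwwp

S => SSD   [S -> S S D]
SSD => SSDSD   [S -> S S D]
SSDSD => wSDSD   [S -> w]
wSDSD => wwDSD   [S -> w]
wwDSD => wwwQwSD   [D -> w Q w]
wwwQwSD => wwwVwwwSD   [Q -> V w w]
wwwVwwwSD => wwwQpVwwwSD   [V -> Q p V]
wwwQpVwwwSD => wwwVwwpVwwwSD   [Q -> V w w]
wwwVwwpVwwwSD => wwwwwwpVwwwSD   [V -> w]
wwwwwwpVwwwSD => wwwwwwpQpVwwwSD   [V -> Q p V]
wwwwwwpQpVwwwSD => wwwwwwpwpVwwwSD   [Q -> w]
wwwwwwpwpVwwwSD => wwwwwwpwpwwwwSD   [V -> w]
wwwwwwpwpwwwwSD => wwwwwwpwpwwwwwD   [S -> w]
wwwwwwpwpwwwwwD => wwwwwwpwpwwwwwp   [D -> p]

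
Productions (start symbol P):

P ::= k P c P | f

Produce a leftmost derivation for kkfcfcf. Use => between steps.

P => kPcP => kkPcPcP => kkfcPcP => kkfcfcP => kkfcfcf

P => kPcP   [P ::= k P c P]
kPcP => kkPcPcP   [P ::= k P c P]
kkPcPcP => kkfcPcP   [P ::= f]
kkfcPcP => kkfcfcP   [P ::= f]
kkfcfcP => kkfcfcf   [P ::= f]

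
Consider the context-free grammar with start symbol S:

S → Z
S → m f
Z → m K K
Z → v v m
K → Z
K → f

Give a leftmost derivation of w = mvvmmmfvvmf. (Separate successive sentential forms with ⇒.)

S ⇒ Z   [S → Z]
Z ⇒ mKK   [Z → m K K]
mKK ⇒ mZK   [K → Z]
mZK ⇒ mvvmK   [Z → v v m]
mvvmK ⇒ mvvmZ   [K → Z]
mvvmZ ⇒ mvvmmKK   [Z → m K K]
mvvmmKK ⇒ mvvmmZK   [K → Z]
mvvmmZK ⇒ mvvmmmKKK   [Z → m K K]
mvvmmmKKK ⇒ mvvmmmfKK   [K → f]
mvvmmmfKK ⇒ mvvmmmfZK   [K → Z]
mvvmmmfZK ⇒ mvvmmmfvvmK   [Z → v v m]
mvvmmmfvvmK ⇒ mvvmmmfvvmf   [K → f]

S ⇒ Z ⇒ mKK ⇒ mZK ⇒ mvvmK ⇒ mvvmZ ⇒ mvvmmKK ⇒ mvvmmZK ⇒ mvvmmmKKK ⇒ mvvmmmfKK ⇒ mvvmmmfZK ⇒ mvvmmmfvvmK ⇒ mvvmmmfvvmf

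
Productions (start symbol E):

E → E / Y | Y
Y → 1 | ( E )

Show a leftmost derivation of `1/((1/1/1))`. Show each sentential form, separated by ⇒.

E ⇒ E/Y ⇒ Y/Y ⇒ 1/Y ⇒ 1/(E) ⇒ 1/(Y) ⇒ 1/((E)) ⇒ 1/((E/Y)) ⇒ 1/((E/Y/Y)) ⇒ 1/((Y/Y/Y)) ⇒ 1/((1/Y/Y)) ⇒ 1/((1/1/Y)) ⇒ 1/((1/1/1))

E ⇒ E/Y   [E → E / Y]
E/Y ⇒ Y/Y   [E → Y]
Y/Y ⇒ 1/Y   [Y → 1]
1/Y ⇒ 1/(E)   [Y → ( E )]
1/(E) ⇒ 1/(Y)   [E → Y]
1/(Y) ⇒ 1/((E))   [Y → ( E )]
1/((E)) ⇒ 1/((E/Y))   [E → E / Y]
1/((E/Y)) ⇒ 1/((E/Y/Y))   [E → E / Y]
1/((E/Y/Y)) ⇒ 1/((Y/Y/Y))   [E → Y]
1/((Y/Y/Y)) ⇒ 1/((1/Y/Y))   [Y → 1]
1/((1/Y/Y)) ⇒ 1/((1/1/Y))   [Y → 1]
1/((1/1/Y)) ⇒ 1/((1/1/1))   [Y → 1]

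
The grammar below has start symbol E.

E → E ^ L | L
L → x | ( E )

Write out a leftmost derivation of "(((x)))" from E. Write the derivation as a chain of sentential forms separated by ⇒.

E ⇒ L ⇒ (E) ⇒ (L) ⇒ ((E)) ⇒ ((L)) ⇒ (((E))) ⇒ (((L))) ⇒ (((x)))

E ⇒ L   [E → L]
L ⇒ (E)   [L → ( E )]
(E) ⇒ (L)   [E → L]
(L) ⇒ ((E))   [L → ( E )]
((E)) ⇒ ((L))   [E → L]
((L)) ⇒ (((E)))   [L → ( E )]
(((E))) ⇒ (((L)))   [E → L]
(((L))) ⇒ (((x)))   [L → x]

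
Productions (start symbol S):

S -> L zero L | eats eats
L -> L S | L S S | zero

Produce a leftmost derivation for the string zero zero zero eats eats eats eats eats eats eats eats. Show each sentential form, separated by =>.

S => L zero L => zero zero L => zero zero L S S => zero zero L S S S S => zero zero zero S S S S => zero zero zero eats eats S S S => zero zero zero eats eats eats eats S S => zero zero zero eats eats eats eats eats eats S => zero zero zero eats eats eats eats eats eats eats eats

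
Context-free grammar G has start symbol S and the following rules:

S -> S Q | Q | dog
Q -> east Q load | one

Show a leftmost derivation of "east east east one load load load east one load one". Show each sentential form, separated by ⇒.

S ⇒ S Q ⇒ S Q Q ⇒ Q Q Q ⇒ east Q load Q Q ⇒ east east Q load load Q Q ⇒ east east east Q load load load Q Q ⇒ east east east one load load load Q Q ⇒ east east east one load load load east Q load Q ⇒ east east east one load load load east one load Q ⇒ east east east one load load load east one load one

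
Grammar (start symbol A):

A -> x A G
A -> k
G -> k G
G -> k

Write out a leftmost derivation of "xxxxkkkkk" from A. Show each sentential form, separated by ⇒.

A ⇒ xAG   [A -> x A G]
xAG ⇒ xxAGG   [A -> x A G]
xxAGG ⇒ xxxAGGG   [A -> x A G]
xxxAGGG ⇒ xxxxAGGGG   [A -> x A G]
xxxxAGGGG ⇒ xxxxkGGGG   [A -> k]
xxxxkGGGG ⇒ xxxxkkGGG   [G -> k]
xxxxkkGGG ⇒ xxxxkkkGG   [G -> k]
xxxxkkkGG ⇒ xxxxkkkkG   [G -> k]
xxxxkkkkG ⇒ xxxxkkkkk   [G -> k]

A⇒xAG⇒xxAGG⇒xxxAGGG⇒xxxxAGGGG⇒xxxxkGGGG⇒xxxxkkGGG⇒xxxxkkkGG⇒xxxxkkkkG⇒xxxxkkkkk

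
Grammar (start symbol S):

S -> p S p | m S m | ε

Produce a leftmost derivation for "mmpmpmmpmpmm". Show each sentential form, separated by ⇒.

S ⇒ mSm ⇒ mmSmm ⇒ mmpSpmm ⇒ mmpmSmpmm ⇒ mmpmpSpmpmm ⇒ mmpmpmSmpmpmm ⇒ mmpmpmmpmpmm

S ⇒ mSm   [S -> m S m]
mSm ⇒ mmSmm   [S -> m S m]
mmSmm ⇒ mmpSpmm   [S -> p S p]
mmpSpmm ⇒ mmpmSmpmm   [S -> m S m]
mmpmSmpmm ⇒ mmpmpSpmpmm   [S -> p S p]
mmpmpSpmpmm ⇒ mmpmpmSmpmpmm   [S -> m S m]
mmpmpmSmpmpmm ⇒ mmpmpmmpmpmm   [S -> ε]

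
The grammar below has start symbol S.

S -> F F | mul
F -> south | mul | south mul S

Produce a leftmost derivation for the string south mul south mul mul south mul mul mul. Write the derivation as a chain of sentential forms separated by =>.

S => F F   [S -> F F]
F F => south mul S F   [F -> south mul S]
south mul S F => south mul F F F   [S -> F F]
south mul F F F => south mul south mul S F F   [F -> south mul S]
south mul south mul S F F => south mul south mul mul F F   [S -> mul]
south mul south mul mul F F => south mul south mul mul south mul S F   [F -> south mul S]
south mul south mul mul south mul S F => south mul south mul mul south mul mul F   [S -> mul]
south mul south mul mul south mul mul F => south mul south mul mul south mul mul mul   [F -> mul]

S => F F => south mul S F => south mul F F F => south mul south mul S F F => south mul south mul mul F F => south mul south mul mul south mul S F => south mul south mul mul south mul mul F => south mul south mul mul south mul mul mul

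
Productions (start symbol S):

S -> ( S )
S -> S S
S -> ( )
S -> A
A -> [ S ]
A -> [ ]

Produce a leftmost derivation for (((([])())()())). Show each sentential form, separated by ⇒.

S ⇒ (S) ⇒ ((S)) ⇒ ((SS)) ⇒ ((SSS)) ⇒ (((S)SS)) ⇒ (((SS)SS)) ⇒ ((((S)S)SS)) ⇒ ((((A)S)SS)) ⇒ (((([])S)SS)) ⇒ (((([])())SS)) ⇒ (((([])())()S)) ⇒ (((([])())()()))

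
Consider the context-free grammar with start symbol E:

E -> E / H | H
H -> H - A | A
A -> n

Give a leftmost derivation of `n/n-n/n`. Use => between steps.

E => E/H => E/H/H => H/H/H => A/H/H => n/H/H => n/H-A/H => n/A-A/H => n/n-A/H => n/n-n/H => n/n-n/A => n/n-n/n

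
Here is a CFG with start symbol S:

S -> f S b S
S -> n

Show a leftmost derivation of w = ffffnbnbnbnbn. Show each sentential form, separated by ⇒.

S ⇒ fSbS   [S -> f S b S]
fSbS ⇒ ffSbSbS   [S -> f S b S]
ffSbSbS ⇒ fffSbSbSbS   [S -> f S b S]
fffSbSbSbS ⇒ ffffSbSbSbSbS   [S -> f S b S]
ffffSbSbSbSbS ⇒ ffffnbSbSbSbS   [S -> n]
ffffnbSbSbSbS ⇒ ffffnbnbSbSbS   [S -> n]
ffffnbnbSbSbS ⇒ ffffnbnbnbSbS   [S -> n]
ffffnbnbnbSbS ⇒ ffffnbnbnbnbS   [S -> n]
ffffnbnbnbnbS ⇒ ffffnbnbnbnbn   [S -> n]

S ⇒ fSbS ⇒ ffSbSbS ⇒ fffSbSbSbS ⇒ ffffSbSbSbSbS ⇒ ffffnbSbSbSbS ⇒ ffffnbnbSbSbS ⇒ ffffnbnbnbSbS ⇒ ffffnbnbnbnbS ⇒ ffffnbnbnbnbn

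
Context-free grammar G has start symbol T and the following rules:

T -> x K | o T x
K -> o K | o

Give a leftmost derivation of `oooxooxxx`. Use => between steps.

T => oTx => ooTxx => oooTxxx => oooxKxxx => oooxoKxxx => oooxooxxx

T => oTx   [T -> o T x]
oTx => ooTxx   [T -> o T x]
ooTxx => oooTxxx   [T -> o T x]
oooTxxx => oooxKxxx   [T -> x K]
oooxKxxx => oooxoKxxx   [K -> o K]
oooxoKxxx => oooxooxxx   [K -> o]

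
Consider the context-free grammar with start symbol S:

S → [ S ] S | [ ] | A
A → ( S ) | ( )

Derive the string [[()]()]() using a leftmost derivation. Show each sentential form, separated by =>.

S => [S]S   [S → [ S ] S]
[S]S => [[S]S]S   [S → [ S ] S]
[[S]S]S => [[A]S]S   [S → A]
[[A]S]S => [[()]S]S   [A → ( )]
[[()]S]S => [[()]A]S   [S → A]
[[()]A]S => [[()]()]S   [A → ( )]
[[()]()]S => [[()]()]A   [S → A]
[[()]()]A => [[()]()]()   [A → ( )]

S=>[S]S=>[[S]S]S=>[[A]S]S=>[[()]S]S=>[[()]A]S=>[[()]()]S=>[[()]()]A=>[[()]()]()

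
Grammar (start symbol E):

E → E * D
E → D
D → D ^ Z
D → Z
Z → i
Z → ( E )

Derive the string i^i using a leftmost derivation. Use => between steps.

E => D   [E → D]
D => D^Z   [D → D ^ Z]
D^Z => Z^Z   [D → Z]
Z^Z => i^Z   [Z → i]
i^Z => i^i   [Z → i]

E=>D=>D^Z=>Z^Z=>i^Z=>i^i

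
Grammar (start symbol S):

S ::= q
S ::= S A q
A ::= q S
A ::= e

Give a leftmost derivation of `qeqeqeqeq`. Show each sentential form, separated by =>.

S => SAq   [S ::= S A q]
SAq => SAqAq   [S ::= S A q]
SAqAq => SAqAqAq   [S ::= S A q]
SAqAqAq => SAqAqAqAq   [S ::= S A q]
SAqAqAqAq => qAqAqAqAq   [S ::= q]
qAqAqAqAq => qeqAqAqAq   [A ::= e]
qeqAqAqAq => qeqeqAqAq   [A ::= e]
qeqeqAqAq => qeqeqeqAq   [A ::= e]
qeqeqeqAq => qeqeqeqeq   [A ::= e]

S => SAq => SAqAq => SAqAqAq => SAqAqAqAq => qAqAqAqAq => qeqAqAqAq => qeqeqAqAq => qeqeqeqAq => qeqeqeqeq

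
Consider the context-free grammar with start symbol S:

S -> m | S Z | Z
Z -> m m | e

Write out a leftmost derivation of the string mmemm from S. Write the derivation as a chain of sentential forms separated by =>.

S => SZ   [S -> S Z]
SZ => SZZ   [S -> S Z]
SZZ => ZZZ   [S -> Z]
ZZZ => mmZZ   [Z -> m m]
mmZZ => mmeZ   [Z -> e]
mmeZ => mmemm   [Z -> m m]

S => SZ => SZZ => ZZZ => mmZZ => mmeZ => mmemm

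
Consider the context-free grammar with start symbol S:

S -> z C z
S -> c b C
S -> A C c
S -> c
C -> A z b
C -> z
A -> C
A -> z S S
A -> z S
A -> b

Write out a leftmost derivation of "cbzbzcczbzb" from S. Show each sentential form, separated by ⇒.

S ⇒ cbC ⇒ cbAzb ⇒ cbCzb ⇒ cbAzbzb ⇒ cbzSSzbzb ⇒ cbzACcSzbzb ⇒ cbzbCcSzbzb ⇒ cbzbzcSzbzb ⇒ cbzbzcczbzb

S ⇒ cbC   [S -> c b C]
cbC ⇒ cbAzb   [C -> A z b]
cbAzb ⇒ cbCzb   [A -> C]
cbCzb ⇒ cbAzbzb   [C -> A z b]
cbAzbzb ⇒ cbzSSzbzb   [A -> z S S]
cbzSSzbzb ⇒ cbzACcSzbzb   [S -> A C c]
cbzACcSzbzb ⇒ cbzbCcSzbzb   [A -> b]
cbzbCcSzbzb ⇒ cbzbzcSzbzb   [C -> z]
cbzbzcSzbzb ⇒ cbzbzcczbzb   [S -> c]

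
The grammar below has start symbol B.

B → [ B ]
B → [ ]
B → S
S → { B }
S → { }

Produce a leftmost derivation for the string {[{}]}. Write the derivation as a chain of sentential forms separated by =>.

B => S   [B → S]
S => {B}   [S → { B }]
{B} => {[B]}   [B → [ B ]]
{[B]} => {[S]}   [B → S]
{[S]} => {[{}]}   [S → { }]

B=>S=>{B}=>{[B]}=>{[S]}=>{[{}]}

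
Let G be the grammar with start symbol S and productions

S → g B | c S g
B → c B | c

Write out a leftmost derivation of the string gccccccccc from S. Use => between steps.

S => gB => gcB => gccB => gcccB => gccccB => gcccccB => gccccccB => gcccccccB => gccccccccB => gccccccccc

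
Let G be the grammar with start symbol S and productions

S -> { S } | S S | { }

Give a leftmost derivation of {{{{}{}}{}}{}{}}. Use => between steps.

S => {S}   [S -> { S }]
{S} => {SS}   [S -> S S]
{SS} => {SSS}   [S -> S S]
{SSS} => {{S}SS}   [S -> { S }]
{{S}SS} => {{SS}SS}   [S -> S S]
{{SS}SS} => {{{S}S}SS}   [S -> { S }]
{{{S}S}SS} => {{{SS}S}SS}   [S -> S S]
{{{SS}S}SS} => {{{{}S}S}SS}   [S -> { }]
{{{{}S}S}SS} => {{{{}{}}S}SS}   [S -> { }]
{{{{}{}}S}SS} => {{{{}{}}{}}SS}   [S -> { }]
{{{{}{}}{}}SS} => {{{{}{}}{}}{}S}   [S -> { }]
{{{{}{}}{}}{}S} => {{{{}{}}{}}{}{}}   [S -> { }]

S => {S} => {SS} => {SSS} => {{S}SS} => {{SS}SS} => {{{S}S}SS} => {{{SS}S}SS} => {{{{}S}S}SS} => {{{{}{}}S}SS} => {{{{}{}}{}}SS} => {{{{}{}}{}}{}S} => {{{{}{}}{}}{}{}}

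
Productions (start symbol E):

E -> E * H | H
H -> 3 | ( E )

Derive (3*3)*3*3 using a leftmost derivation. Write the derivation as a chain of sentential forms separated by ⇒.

E⇒E*H⇒E*H*H⇒H*H*H⇒(E)*H*H⇒(E*H)*H*H⇒(H*H)*H*H⇒(3*H)*H*H⇒(3*3)*H*H⇒(3*3)*3*H⇒(3*3)*3*3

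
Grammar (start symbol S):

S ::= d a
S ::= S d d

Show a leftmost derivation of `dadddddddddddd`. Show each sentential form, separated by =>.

S => Sdd => Sdddd => Sdddddd => Sdddddddd => Sdddddddddd => Sdddddddddddd => dadddddddddddd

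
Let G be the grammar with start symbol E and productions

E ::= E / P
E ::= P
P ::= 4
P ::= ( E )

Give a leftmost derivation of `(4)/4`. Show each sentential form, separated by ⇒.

E⇒E/P⇒P/P⇒(E)/P⇒(P)/P⇒(4)/P⇒(4)/4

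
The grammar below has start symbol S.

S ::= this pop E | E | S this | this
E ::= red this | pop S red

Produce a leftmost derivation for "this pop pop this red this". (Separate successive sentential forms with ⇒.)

S ⇒ S this ⇒ this pop E this ⇒ this pop pop S red this ⇒ this pop pop this red this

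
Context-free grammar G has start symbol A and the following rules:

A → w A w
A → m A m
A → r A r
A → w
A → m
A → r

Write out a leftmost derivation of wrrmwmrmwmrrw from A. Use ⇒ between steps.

A ⇒ wAw ⇒ wrArw ⇒ wrrArrw ⇒ wrrmAmrrw ⇒ wrrmwAwmrrw ⇒ wrrmwmAmwmrrw ⇒ wrrmwmrmwmrrw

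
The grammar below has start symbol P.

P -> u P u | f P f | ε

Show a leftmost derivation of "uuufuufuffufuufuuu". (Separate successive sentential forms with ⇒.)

P⇒uPu⇒uuPuu⇒uuuPuuu⇒uuufPfuuu⇒uuufuPufuuu⇒uuufuuPuufuuu⇒uuufuufPfuufuuu⇒uuufuufuPufuufuuu⇒uuufuufufPfufuufuuu⇒uuufuufuffufuufuuu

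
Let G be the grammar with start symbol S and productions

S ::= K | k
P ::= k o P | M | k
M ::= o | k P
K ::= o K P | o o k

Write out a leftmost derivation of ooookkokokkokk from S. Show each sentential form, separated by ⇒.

S⇒K⇒oKP⇒ooKPP⇒ooookPP⇒ooookkoPP⇒ooookkokoPP⇒ooookkokokP⇒ooookkokokkoP⇒ooookkokokkoM⇒ooookkokokkokP⇒ooookkokokkokk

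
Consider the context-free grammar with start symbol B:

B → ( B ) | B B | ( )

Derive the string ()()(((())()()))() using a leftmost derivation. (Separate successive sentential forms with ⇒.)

B ⇒ BB ⇒ BBB ⇒ ()BB ⇒ ()()B ⇒ ()()BB ⇒ ()()(B)B ⇒ ()()((B))B ⇒ ()()((BB))B ⇒ ()()((BBB))B ⇒ ()()(((B)BB))B ⇒ ()()(((())BB))B ⇒ ()()(((())()B))B ⇒ ()()(((())()()))B ⇒ ()()(((())()()))()

B ⇒ BB   [B → B B]
BB ⇒ BBB   [B → B B]
BBB ⇒ ()BB   [B → ( )]
()BB ⇒ ()()B   [B → ( )]
()()B ⇒ ()()BB   [B → B B]
()()BB ⇒ ()()(B)B   [B → ( B )]
()()(B)B ⇒ ()()((B))B   [B → ( B )]
()()((B))B ⇒ ()()((BB))B   [B → B B]
()()((BB))B ⇒ ()()((BBB))B   [B → B B]
()()((BBB))B ⇒ ()()(((B)BB))B   [B → ( B )]
()()(((B)BB))B ⇒ ()()(((())BB))B   [B → ( )]
()()(((())BB))B ⇒ ()()(((())()B))B   [B → ( )]
()()(((())()B))B ⇒ ()()(((())()()))B   [B → ( )]
()()(((())()()))B ⇒ ()()(((())()()))()   [B → ( )]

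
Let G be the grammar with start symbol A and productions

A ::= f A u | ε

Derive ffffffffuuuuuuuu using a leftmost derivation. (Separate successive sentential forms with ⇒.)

A ⇒ fAu   [A ::= f A u]
fAu ⇒ ffAuu   [A ::= f A u]
ffAuu ⇒ fffAuuu   [A ::= f A u]
fffAuuu ⇒ ffffAuuuu   [A ::= f A u]
ffffAuuuu ⇒ fffffAuuuuu   [A ::= f A u]
fffffAuuuuu ⇒ ffffffAuuuuuu   [A ::= f A u]
ffffffAuuuuuu ⇒ fffffffAuuuuuuu   [A ::= f A u]
fffffffAuuuuuuu ⇒ ffffffffAuuuuuuuu   [A ::= f A u]
ffffffffAuuuuuuuu ⇒ ffffffffuuuuuuuu   [A ::= ε]

A⇒fAu⇒ffAuu⇒fffAuuu⇒ffffAuuuu⇒fffffAuuuuu⇒ffffffAuuuuuu⇒fffffffAuuuuuuu⇒ffffffffAuuuuuuuu⇒ffffffffuuuuuuuu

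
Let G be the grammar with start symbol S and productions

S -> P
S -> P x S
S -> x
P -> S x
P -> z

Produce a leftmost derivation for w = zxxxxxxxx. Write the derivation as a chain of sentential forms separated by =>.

S=>PxS=>SxxS=>PxSxxS=>SxxSxxS=>PxxSxxS=>SxxxSxxS=>PxxxSxxS=>SxxxxSxxS=>PxxxxSxxS=>zxxxxSxxS=>zxxxxxxxS=>zxxxxxxxx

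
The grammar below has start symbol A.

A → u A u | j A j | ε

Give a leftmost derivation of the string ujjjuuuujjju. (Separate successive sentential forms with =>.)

A => uAu   [A → u A u]
uAu => ujAju   [A → j A j]
ujAju => ujjAjju   [A → j A j]
ujjAjju => ujjjAjjju   [A → j A j]
ujjjAjjju => ujjjuAujjju   [A → u A u]
ujjjuAujjju => ujjjuuAuujjju   [A → u A u]
ujjjuuAuujjju => ujjjuuuujjju   [A → ε]

A => uAu => ujAju => ujjAjju => ujjjAjjju => ujjjuAujjju => ujjjuuAuujjju => ujjjuuuujjju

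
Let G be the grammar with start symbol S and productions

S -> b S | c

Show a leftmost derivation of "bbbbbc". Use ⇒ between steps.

S⇒bS⇒bbS⇒bbbS⇒bbbbS⇒bbbbbS⇒bbbbbc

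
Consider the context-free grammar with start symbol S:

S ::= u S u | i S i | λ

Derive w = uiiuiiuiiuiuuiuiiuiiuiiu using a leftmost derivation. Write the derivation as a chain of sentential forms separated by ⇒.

S ⇒ uSu   [S ::= u S u]
uSu ⇒ uiSiu   [S ::= i S i]
uiSiu ⇒ uiiSiiu   [S ::= i S i]
uiiSiiu ⇒ uiiuSuiiu   [S ::= u S u]
uiiuSuiiu ⇒ uiiuiSiuiiu   [S ::= i S i]
uiiuiSiuiiu ⇒ uiiuiiSiiuiiu   [S ::= i S i]
uiiuiiSiiuiiu ⇒ uiiuiiuSuiiuiiu   [S ::= u S u]
uiiuiiuSuiiuiiu ⇒ uiiuiiuiSiuiiuiiu   [S ::= i S i]
uiiuiiuiSiuiiuiiu ⇒ uiiuiiuiiSiiuiiuiiu   [S ::= i S i]
uiiuiiuiiSiiuiiuiiu ⇒ uiiuiiuiiuSuiiuiiuiiu   [S ::= u S u]
uiiuiiuiiuSuiiuiiuiiu ⇒ uiiuiiuiiuiSiuiiuiiuiiu   [S ::= i S i]
uiiuiiuiiuiSiuiiuiiuiiu ⇒ uiiuiiuiiuiuSuiuiiuiiuiiu   [S ::= u S u]
uiiuiiuiiuiuSuiuiiuiiuiiu ⇒ uiiuiiuiiuiuuiuiiuiiuiiu   [S ::= λ]

S⇒uSu⇒uiSiu⇒uiiSiiu⇒uiiuSuiiu⇒uiiuiSiuiiu⇒uiiuiiSiiuiiu⇒uiiuiiuSuiiuiiu⇒uiiuiiuiSiuiiuiiu⇒uiiuiiuiiSiiuiiuiiu⇒uiiuiiuiiuSuiiuiiuiiu⇒uiiuiiuiiuiSiuiiuiiuiiu⇒uiiuiiuiiuiuSuiuiiuiiuiiu⇒uiiuiiuiiuiuuiuiiuiiuiiu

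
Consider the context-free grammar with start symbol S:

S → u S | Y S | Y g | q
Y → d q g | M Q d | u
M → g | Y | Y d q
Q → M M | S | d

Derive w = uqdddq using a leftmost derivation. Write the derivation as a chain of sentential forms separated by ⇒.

S ⇒ YS ⇒ MQdS ⇒ YQdS ⇒ MQdQdS ⇒ YQdQdS ⇒ uQdQdS ⇒ uSdQdS ⇒ uqdQdS ⇒ uqdddS ⇒ uqdddq

S ⇒ YS   [S → Y S]
YS ⇒ MQdS   [Y → M Q d]
MQdS ⇒ YQdS   [M → Y]
YQdS ⇒ MQdQdS   [Y → M Q d]
MQdQdS ⇒ YQdQdS   [M → Y]
YQdQdS ⇒ uQdQdS   [Y → u]
uQdQdS ⇒ uSdQdS   [Q → S]
uSdQdS ⇒ uqdQdS   [S → q]
uqdQdS ⇒ uqdddS   [Q → d]
uqdddS ⇒ uqdddq   [S → q]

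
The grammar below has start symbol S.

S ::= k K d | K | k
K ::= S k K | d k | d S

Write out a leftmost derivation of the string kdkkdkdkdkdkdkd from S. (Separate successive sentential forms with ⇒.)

S ⇒ kKd   [S ::= k K d]
kKd ⇒ kSkKd   [K ::= S k K]
kSkKd ⇒ kKkKd   [S ::= K]
kKkKd ⇒ kdSkKd   [K ::= d S]
kdSkKd ⇒ kdkKdkKd   [S ::= k K d]
kdkKdkKd ⇒ kdkSkKdkKd   [K ::= S k K]
kdkSkKdkKd ⇒ kdkkKdkKdkKd   [S ::= k K d]
kdkkKdkKdkKd ⇒ kdkkdkdkKdkKd   [K ::= d k]
kdkkdkdkKdkKd ⇒ kdkkdkdkdkdkKd   [K ::= d k]
kdkkdkdkdkdkKd ⇒ kdkkdkdkdkdkdkd   [K ::= d k]

S ⇒ kKd ⇒ kSkKd ⇒ kKkKd ⇒ kdSkKd ⇒ kdkKdkKd ⇒ kdkSkKdkKd ⇒ kdkkKdkKdkKd ⇒ kdkkdkdkKdkKd ⇒ kdkkdkdkdkdkKd ⇒ kdkkdkdkdkdkdkd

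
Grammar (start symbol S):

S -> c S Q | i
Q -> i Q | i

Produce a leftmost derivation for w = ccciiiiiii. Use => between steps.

S => cSQ => ccSQQ => cccSQQQ => ccciQQQ => ccciiQQQ => ccciiiQQQ => ccciiiiQQQ => ccciiiiiQQ => ccciiiiiiQ => ccciiiiiii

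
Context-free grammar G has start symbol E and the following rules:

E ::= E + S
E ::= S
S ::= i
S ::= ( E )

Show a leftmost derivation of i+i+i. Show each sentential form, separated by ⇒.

E ⇒ E+S ⇒ E+S+S ⇒ S+S+S ⇒ i+S+S ⇒ i+i+S ⇒ i+i+i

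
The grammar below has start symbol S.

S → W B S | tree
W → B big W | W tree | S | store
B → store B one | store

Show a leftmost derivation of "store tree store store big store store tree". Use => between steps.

S => W B S => W tree B S => store tree B S => store tree store S => store tree store W B S => store tree store B big W B S => store tree store store big W B S => store tree store store big store B S => store tree store store big store store S => store tree store store big store store tree

S => W B S   [S → W B S]
W B S => W tree B S   [W → W tree]
W tree B S => store tree B S   [W → store]
store tree B S => store tree store S   [B → store]
store tree store S => store tree store W B S   [S → W B S]
store tree store W B S => store tree store B big W B S   [W → B big W]
store tree store B big W B S => store tree store store big W B S   [B → store]
store tree store store big W B S => store tree store store big store B S   [W → store]
store tree store store big store B S => store tree store store big store store S   [B → store]
store tree store store big store store S => store tree store store big store store tree   [S → tree]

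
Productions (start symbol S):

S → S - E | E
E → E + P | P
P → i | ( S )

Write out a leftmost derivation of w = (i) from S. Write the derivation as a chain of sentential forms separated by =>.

S => E   [S → E]
E => P   [E → P]
P => (S)   [P → ( S )]
(S) => (E)   [S → E]
(E) => (P)   [E → P]
(P) => (i)   [P → i]

S => E => P => (S) => (E) => (P) => (i)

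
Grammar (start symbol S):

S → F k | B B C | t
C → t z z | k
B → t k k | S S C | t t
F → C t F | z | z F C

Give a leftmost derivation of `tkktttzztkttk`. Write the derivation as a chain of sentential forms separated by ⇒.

S⇒BBC⇒SSCBC⇒BBCSCBC⇒tkkBCSCBC⇒tkkttCSCBC⇒tkktttzzSCBC⇒tkktttzztCBC⇒tkktttzztkBC⇒tkktttzztkttC⇒tkktttzztkttk

S ⇒ BBC   [S → B B C]
BBC ⇒ SSCBC   [B → S S C]
SSCBC ⇒ BBCSCBC   [S → B B C]
BBCSCBC ⇒ tkkBCSCBC   [B → t k k]
tkkBCSCBC ⇒ tkkttCSCBC   [B → t t]
tkkttCSCBC ⇒ tkktttzzSCBC   [C → t z z]
tkktttzzSCBC ⇒ tkktttzztCBC   [S → t]
tkktttzztCBC ⇒ tkktttzztkBC   [C → k]
tkktttzztkBC ⇒ tkktttzztkttC   [B → t t]
tkktttzztkttC ⇒ tkktttzztkttk   [C → k]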